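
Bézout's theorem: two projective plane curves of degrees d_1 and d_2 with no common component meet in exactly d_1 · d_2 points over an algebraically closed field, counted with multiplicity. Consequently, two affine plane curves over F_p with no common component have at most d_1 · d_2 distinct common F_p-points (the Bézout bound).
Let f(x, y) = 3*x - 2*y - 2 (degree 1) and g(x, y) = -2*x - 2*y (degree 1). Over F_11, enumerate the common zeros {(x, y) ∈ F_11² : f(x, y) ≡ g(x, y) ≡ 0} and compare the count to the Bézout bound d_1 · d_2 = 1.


Common zeros: {(7, 4)}; count = 1; Bézout bound = 1.

deg(f) = 1, deg(g) = 1, so Bézout bound = 1.
Scan x ∈ F_11. For each x, list the y ∈ F_11 with f(x, y) ≡ 0 and those with g(x, y) ≡ 0 (mod 11); the common zeros in that column are the intersection.
  x = 0: f ≡ 0 at y ∈ {10}; g ≡ 0 at y ∈ {0}; common: ∅.
  x = 1: f ≡ 0 at y ∈ {6}; g ≡ 0 at y ∈ {10}; common: ∅.
  x = 2: f ≡ 0 at y ∈ {2}; g ≡ 0 at y ∈ {9}; common: ∅.
  x = 3: f ≡ 0 at y ∈ {9}; g ≡ 0 at y ∈ {8}; common: ∅.
  x = 4: f ≡ 0 at y ∈ {5}; g ≡ 0 at y ∈ {7}; common: ∅.
  x = 5: f ≡ 0 at y ∈ {1}; g ≡ 0 at y ∈ {6}; common: ∅.
  x = 6: f ≡ 0 at y ∈ {8}; g ≡ 0 at y ∈ {5}; common: ∅.
  x = 7: f ≡ 0 at y ∈ {4}; g ≡ 0 at y ∈ {4}; common: {4}.
  x = 8: f ≡ 0 at y ∈ {0}; g ≡ 0 at y ∈ {3}; common: ∅.
  x = 9: f ≡ 0 at y ∈ {7}; g ≡ 0 at y ∈ {2}; common: ∅.
  x = 10: f ≡ 0 at y ∈ {3}; g ≡ 0 at y ∈ {1}; common: ∅.
Collecting: common zeros = {(7, 4)}, so the count is 1.
Comparison with the Bézout bound: 1 ≤ 1 = deg(f)·deg(g), as expected for curves with no common component (the bound is attained).


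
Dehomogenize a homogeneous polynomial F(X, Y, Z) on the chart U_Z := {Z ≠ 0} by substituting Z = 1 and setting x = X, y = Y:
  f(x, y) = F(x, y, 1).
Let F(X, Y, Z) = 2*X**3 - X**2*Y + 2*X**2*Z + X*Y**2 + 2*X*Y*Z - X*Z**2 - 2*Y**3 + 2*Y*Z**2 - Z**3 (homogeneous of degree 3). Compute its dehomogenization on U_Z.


f(x, y) = 2*x**3 - x**2*y + 2*x**2 + x*y**2 + 2*x*y - x - 2*y**3 + 2*y - 1

On U_Z we set Z = 1. Each monomial c·X^i·Y^j·Z^k in F becomes c·x^i·y^j·1^k = c·x^i·y^j.
Substituting Z = 1: F(X, Y, 1) = 2*x**3 - x**2*y + 2*x**2 + x*y**2 + 2*x*y - x - 2*y**3 + 2*y - 1.
Note: deg(f) ≤ deg(F) = 3; strict inequality happens when F is divisible by Z (lost terms).


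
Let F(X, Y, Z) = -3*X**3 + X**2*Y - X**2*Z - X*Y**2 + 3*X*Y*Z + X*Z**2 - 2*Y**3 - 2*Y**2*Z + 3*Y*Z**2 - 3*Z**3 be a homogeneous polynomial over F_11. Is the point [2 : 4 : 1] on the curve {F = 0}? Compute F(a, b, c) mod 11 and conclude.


F(2,4,1) ≡ 7 (mod 11); P is NOT on the curve.

Evaluate F(2, 4, 1) term-by-term (mod 11).
  -3*X**3 ↦ -3·8·1·1 = -24
  X**2*Y ↦ 1·4·4·1 = 16
  -X**2*Z ↦ -1·4·1·1 = -4
  -X*Y**2 ↦ -1·2·16·1 = -32
  3*X*Y*Z ↦ 3·2·4·1 = 24
  X*Z**2 ↦ 1·2·1·1 = 2
  -2*Y**3 ↦ -2·1·64·1 = -128
  -2*Y**2*Z ↦ -2·1·16·1 = -32
  3*Y*Z**2 ↦ 3·1·4·1 = 12
  -3*Z**3 ↦ -3·1·1·1 = -3
Sum: F(2, 4, 1) = (-24) + (16) + (-4) + (-32) + (24) + (2) + (-128) + (-32) + (12) + (-3) = -169.
Reducing mod 11: -169 ≡ 7 (mod 11).
Since F(a, b, c) ≡ 7 ≠ 0 (mod 11), P does NOT lie on the curve.


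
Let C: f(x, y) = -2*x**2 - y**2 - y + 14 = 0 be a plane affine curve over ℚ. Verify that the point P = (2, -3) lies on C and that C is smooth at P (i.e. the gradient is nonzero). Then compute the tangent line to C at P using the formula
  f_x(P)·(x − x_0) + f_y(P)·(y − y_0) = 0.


Tangent line at P: -8*x + 5*y + 31 = 0.

Step 1: f(2, -3) = 0, so P lies on C.
Step 2: partial derivatives
  f_x(x, y) = -4*x, f_y(x, y) = -2*y - 1.
  f_x(P) = -8, f_y(P) = 5 (gradient nonzero, so P is smooth).
Step 3: tangent line at P: -8·(x − 2) + 5·(y − -3) = 0.
Expanding: -8*x + 5*y + 31 = 0.


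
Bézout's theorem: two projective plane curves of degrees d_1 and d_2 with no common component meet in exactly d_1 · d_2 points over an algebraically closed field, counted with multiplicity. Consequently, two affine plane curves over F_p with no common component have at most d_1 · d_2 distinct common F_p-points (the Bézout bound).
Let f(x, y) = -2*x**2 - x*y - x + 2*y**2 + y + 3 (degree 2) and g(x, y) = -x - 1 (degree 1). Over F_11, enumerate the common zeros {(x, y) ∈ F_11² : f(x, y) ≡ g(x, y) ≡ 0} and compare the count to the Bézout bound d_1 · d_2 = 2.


Common zeros: ∅; count = 0; Bézout bound = 2.

deg(f) = 2, deg(g) = 1, so Bézout bound = 2.
Scan x ∈ F_11. For each x, list the y ∈ F_11 with f(x, y) ≡ 0 and those with g(x, y) ≡ 0 (mod 11); the common zeros in that column are the intersection.
  x = 0: f ≡ 0 at y ∈ ∅; g ≡ 0 at y ∈ ∅; common: ∅.
  x = 1: f ≡ 0 at y ∈ {0}; g ≡ 0 at y ∈ ∅; common: ∅.
  x = 2: f ≡ 0 at y ∈ ∅; g ≡ 0 at y ∈ ∅; common: ∅.
  x = 3: f ≡ 0 at y ∈ {5, 7}; g ≡ 0 at y ∈ ∅; common: ∅.
  x = 4: f ≡ 0 at y ∈ {0, 7}; g ≡ 0 at y ∈ ∅; common: ∅.
  x = 5: f ≡ 0 at y ∈ {5, 8}; g ≡ 0 at y ∈ ∅; common: ∅.
  x = 6: f ≡ 0 at y ∈ {2, 6}; g ≡ 0 at y ∈ ∅; common: ∅.
  x = 7: f ≡ 0 at y ∈ {6, 8}; g ≡ 0 at y ∈ ∅; common: ∅.
  x = 8: f ≡ 0 at y ∈ ∅; g ≡ 0 at y ∈ ∅; common: ∅.
  x = 9: f ≡ 0 at y ∈ {2}; g ≡ 0 at y ∈ ∅; common: ∅.
  x = 10: f ≡ 0 at y ∈ ∅; g ≡ 0 at y ∈ {0, 1, 2, 3, 4, 5, 6, 7, 8, 9, 10}; common: ∅.
Collecting: common zeros = ∅, so the count is 0.
Comparison with the Bézout bound: 0 ≤ 2 = deg(f)·deg(g), as expected for curves with no common component (the affine F_11-count falls short of the bound because intersections may lie at infinity, over extension fields, or carry multiplicity).


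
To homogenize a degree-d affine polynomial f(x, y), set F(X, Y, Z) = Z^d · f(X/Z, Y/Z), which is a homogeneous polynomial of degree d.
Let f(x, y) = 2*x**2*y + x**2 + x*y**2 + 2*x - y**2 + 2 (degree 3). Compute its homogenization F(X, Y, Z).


F(X, Y, Z) = 2*X**2*Y + X**2*Z + X*Y**2 + 2*X*Z**2 - Y**2*Z + 2*Z**3

deg(f) = 3.
Substitute x = X/Z, y = Y/Z into f, then multiply by Z^3.
  monomial 2·x^2·y^1 ↦ 2·X^2·Y^1·Z^0.
  monomial 1·x^2·y^0 ↦ 1·X^2·Y^0·Z^1.
  monomial 1·x^1·y^2 ↦ 1·X^1·Y^2·Z^0.
  monomial 2·x^1·y^0 ↦ 2·X^1·Y^0·Z^2.
  monomial -1·x^0·y^2 ↦ -1·X^0·Y^2·Z^1.
  monomial 2·x^0·y^0 ↦ 2·X^0·Y^0·Z^3.
Collecting: F(X, Y, Z) = 2*X**2*Y + X**2*Z + X*Y**2 + 2*X*Z**2 - Y**2*Z + 2*Z**3.


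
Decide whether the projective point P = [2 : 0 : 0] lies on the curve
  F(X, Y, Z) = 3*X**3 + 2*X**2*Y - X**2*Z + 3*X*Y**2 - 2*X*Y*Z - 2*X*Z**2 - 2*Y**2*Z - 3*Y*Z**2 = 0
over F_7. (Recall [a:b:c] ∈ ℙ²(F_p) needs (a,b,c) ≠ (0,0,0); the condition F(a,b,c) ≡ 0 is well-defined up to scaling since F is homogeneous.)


F(2,0,0) ≡ 3 (mod 7); P is NOT on the curve.

Evaluate F(2, 0, 0) term-by-term (mod 7).
  3*X**3 ↦ 3·8·1·1 = 24
  2*X**2*Y ↦ 2·4·0·1 = 0
  -X**2*Z ↦ -1·4·1·0 = 0
  3*X*Y**2 ↦ 3·2·0·1 = 0
  -2*X*Y*Z ↦ -2·2·0·0 = 0
  -2*X*Z**2 ↦ -2·2·1·0 = 0
  -2*Y**2*Z ↦ -2·1·0·0 = 0
  -3*Y*Z**2 ↦ -3·1·0·0 = 0
Sum: F(2, 0, 0) = (24) + (0) + (0) + (0) + (0) + (0) + (0) + (0) = 24.
Reducing mod 7: 24 ≡ 3 (mod 7).
Since F(a, b, c) ≡ 3 ≠ 0 (mod 7), P does NOT lie on the curve.


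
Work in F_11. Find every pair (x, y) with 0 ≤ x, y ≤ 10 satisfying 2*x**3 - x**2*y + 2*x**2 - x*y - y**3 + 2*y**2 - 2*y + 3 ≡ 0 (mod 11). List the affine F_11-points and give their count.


Affine F_11-points: {(1, 5), (2, 2), (2, 5), (2, 6), (4, 3), (4, 5), (5, 3), (5, 4), (5, 6), (6, 6), (7, 2), (8, 0), (8, 3), (8, 10)}; count = 14.

For each of the 121 pairs (x, y) ∈ F_11², evaluate f(x, y) mod 11. Record the zeros.
  x = 0: [0↦3, 1↦2, 2↦10, 3↦10, 4↦7, 5↦6, 6↦1, 7↦8, 8↦10, 9↦1, 10↦8]  zeros at y ∈ ∅
  x = 1: [0↦7, 1↦4, 2↦10, 3↦8, 4↦3, 5↦0, 6↦4, 7↦9, 8↦9, 9↦9, 10↦3]  zeros at y ∈ {5}
  x = 2: [0↦5, 1↦9, 2↦0, 3↦5, 4↦7, 5↦0, 6↦0, 7↦1, 8↦8, 9↦4, 10↦5]  zeros at y ∈ {2, 5, 6}
  x = 3: [0↦9, 1↦7, 2↦3, 3↦2, 4↦9, 5↦7, 6↦1, 7↦7, 8↦8, 9↦9, 10↦4]  zeros at y ∈ ∅
  x = 4: [0↦9, 1↦10, 2↦9, 3↦0, 4↦10, 5↦0, 6↦8, 7↦6, 8↦10, 9↦3, 10↦1]  zeros at y ∈ {3, 5}
  x = 5: [0↦6, 1↦8, 2↦8, 3↦0, 4↦0, 5↦2, 6↦0, 7↦10, 8↦4, 9↦9, 10↦8]  zeros at y ∈ {3, 4, 6}
  x = 6: [0↦1, 1↦2, 2↦1, 3↦3, 4↦2, 5↦3, 6↦0, 7↦9, 8↦2, 9↦6, 10↦4]  zeros at y ∈ {6}
  x = 7: [0↦6, 1↦4, 2↦0, 3↦10, 4↦6, 5↦4, 6↦9, 7↦4, 8↦5, 9↦6, 10↦1]  zeros at y ∈ {2}
  x = 8: [0↦0, 1↦4, 2↦6, 3↦0, 4↦2, 5↦6, 6↦6, 7↦7, 8↦3, 9↦10, 10↦0]  zeros at y ∈ {0, 3, 10}
  x = 9: [0↦6, 1↦3, 2↦9, 3↦7, 4↦2, 5↦10, 6↦3, 7↦8, 8↦8, 9↦8, 10↦2]  zeros at y ∈ ∅
  x = 10: [0↦3, 1↦2, 2↦10, 3↦10, 4↦7, 5↦6, 6↦1, 7↦8, 8↦10, 9↦1, 10↦8]  zeros at y ∈ ∅
Collecting zeros: affine points = {(1, 5), (2, 2), (2, 5), (2, 6), (4, 3), (4, 5), (5, 3), (5, 4), (5, 6), (6, 6), (7, 2), (8, 0), (8, 3), (8, 10)}.
Total count |C(F_11)_aff| = 14.


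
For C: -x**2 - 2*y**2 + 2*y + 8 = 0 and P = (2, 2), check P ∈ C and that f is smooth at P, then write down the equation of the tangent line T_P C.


Tangent line at P: -4*x - 6*y + 20 = 0.

Step 1: f(2, 2) = 0, so P lies on C.
Step 2: partial derivatives
  f_x(x, y) = -2*x, f_y(x, y) = 2 - 4*y.
  f_x(P) = -4, f_y(P) = -6 (gradient nonzero, so P is smooth).
Step 3: tangent line at P: -4·(x − 2) + -6·(y − 2) = 0.
Expanding: -4*x - 6*y + 20 = 0.


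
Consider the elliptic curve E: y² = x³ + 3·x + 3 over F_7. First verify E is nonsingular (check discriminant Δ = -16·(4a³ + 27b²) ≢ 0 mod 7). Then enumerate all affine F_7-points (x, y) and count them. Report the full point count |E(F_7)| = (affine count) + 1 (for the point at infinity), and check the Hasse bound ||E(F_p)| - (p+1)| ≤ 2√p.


Affine points = {(1, 0), (3, 2), (3, 5), (4, 3), (4, 4)}; affine count = 5; |E(F_7)| = 6.

Discriminant check: Δ ∝ 4a³ + 27b² = 4·3³ + 27·3² = 4·27 + 27·9 ≡ 1 (mod 7). Nonzero ⇒ E is nonsingular.
For each x ∈ F_7, compute rhs = x³ + 3·x + 3 mod 7, then count y ∈ F_7 with y² ≡ rhs.
  x = 0: rhs = 3, matching y values: none (0 points).
  x = 1: rhs = 0, matching y values: 0 (1 points).
  x = 2: rhs = 3, matching y values: none (0 points).
  x = 3: rhs = 4, matching y values: 2, 5 (2 points).
  x = 4: rhs = 2, matching y values: 3, 4 (2 points).
  x = 5: rhs = 3, matching y values: none (0 points).
  x = 6: rhs = 6, matching y values: none (0 points).
Total affine count: 5.
Full point count |E(F_7)| = 5 + 1 = 6.
Hasse bound: |6 − (7+1)| = |-2| = 2 ≤ 2√7 ≈ 5.2915 ✓.


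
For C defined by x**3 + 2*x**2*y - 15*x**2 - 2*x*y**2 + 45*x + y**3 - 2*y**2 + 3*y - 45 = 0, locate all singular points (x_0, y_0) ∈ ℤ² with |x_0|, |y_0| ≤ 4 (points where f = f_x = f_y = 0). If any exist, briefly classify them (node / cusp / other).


Singular points: {(3, 3)}; classification: cusp.

Compute partial derivatives:
  f_x = 3*x**2 + 4*x*y - 30*x - 2*y**2 + 45.
  f_y = 2*x**2 - 4*x*y + 3*y**2 - 4*y + 3.
Scan x_0 ∈ {−4, ..., 4}. For each x_0, f_y(x_0, y) is a polynomial in y; find its integer roots y ∈ {−4, ..., 4}, then test f_x and f at those candidates.
  x = -4: f_y(-4, y) = 3*y**2 + 12*y + 35; no integer root y with |y| ≤ 4.
  x = -3: f_y(-3, y) = 3*y**2 + 8*y + 21; no integer root y with |y| ≤ 4.
  x = -2: f_y(-2, y) = 3*y**2 + 4*y + 11; no integer root y with |y| ≤ 4.
  x = -1: f_y(-1, y) = 3*y**2 + 5; no integer root y with |y| ≤ 4.
  x = 0: f_y(0, y) = 3*y**2 - 4*y + 3; no integer root y with |y| ≤ 4.
  x = 1: f_y(1, y) = 3*y**2 - 8*y + 5; vanishes at y ∈ {1}. (1, 1): f_x = 20 ≠ 0.
  x = 2: f_y(2, y) = 3*y**2 - 12*y + 11; no integer root y with |y| ≤ 4.
  x = 3: f_y(3, y) = 3*y**2 - 16*y + 21; vanishes at y ∈ {3}. (3, 3): f_x = 0, f = 0 — SINGULAR.
  x = 4: f_y(4, y) = 3*y**2 - 20*y + 35; no integer root y with |y| ≤ 4.
Only singular point on the grid: (3, 3).
Classify: substitute x = 3 + u, y = 3 + v and expand: f = u**3 + 2*u**2*v - 2*u*v**2 + v**3 + v**2.
No constant or linear terms (consistent with a singular point). Quadratic part: v**2. Cubic part: u**3 + 2*u**2*v - 2*u*v**2 + v**3.
The quadratic part v**2 is a perfect square, so there is a single (double) tangent line v = 0, i.e. y = 3. Restricting the cubic part to that line (v = 0) leaves u**3 ≠ 0, so f is not divisible by v and the branch is v² ≈ -u**3 to lowest order — this is a cusp.
Classification: cusp.


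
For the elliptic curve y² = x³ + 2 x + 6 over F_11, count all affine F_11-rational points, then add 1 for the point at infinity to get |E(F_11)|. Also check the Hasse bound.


Affine points = {(1, 3), (1, 8), (4, 1), (4, 10), (5, 3), (5, 8), (6, 5), (6, 6), (7, 0), (9, 4), (9, 7), (10, 5), (10, 6)}; affine count = 13; |E(F_11)| = 14.

Discriminant check: Δ ∝ 4a³ + 27b² = 4·2³ + 27·6² = 4·8 + 27·36 ≡ 3 (mod 11). Nonzero ⇒ E is nonsingular.
For each x ∈ F_11, compute rhs = x³ + 2·x + 6 mod 11, then count y ∈ F_11 with y² ≡ rhs.
  x = 0: rhs = 6, matching y values: none (0 points).
  x = 1: rhs = 9, matching y values: 3, 8 (2 points).
  x = 2: rhs = 7, matching y values: none (0 points).
  x = 3: rhs = 6, matching y values: none (0 points).
  x = 4: rhs = 1, matching y values: 1, 10 (2 points).
  x = 5: rhs = 9, matching y values: 3, 8 (2 points).
  x = 6: rhs = 3, matching y values: 5, 6 (2 points).
  x = 7: rhs = 0, matching y values: 0 (1 points).
  x = 8: rhs = 6, matching y values: none (0 points).
  x = 9: rhs = 5, matching y values: 4, 7 (2 points).
  x = 10: rhs = 3, matching y values: 5, 6 (2 points).
Total affine count: 13.
Full point count |E(F_11)| = 13 + 1 = 14.
Hasse bound: |14 − (11+1)| = |2| = 2 ≤ 2√11 ≈ 6.6332 ✓.


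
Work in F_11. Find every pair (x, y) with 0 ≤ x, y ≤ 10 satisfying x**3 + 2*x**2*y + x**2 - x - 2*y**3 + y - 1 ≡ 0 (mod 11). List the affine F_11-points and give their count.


Affine F_11-points: {(0, 10), (1, 0), (2, 2), (3, 6), (4, 10), (5, 4), (7, 3), (8, 10), (10, 0)}; count = 9.

For each of the 121 pairs (x, y) ∈ F_11², evaluate f(x, y) mod 11. Record the zeros.
  x = 0: [0↦10, 1↦9, 2↦7, 3↦3, 4↦7, 5↦7, 6↦2, 7↦2, 8↦6, 9↦2, 10↦0]  zeros at y ∈ {10}
  x = 1: [0↦0, 1↦1, 2↦1, 3↦10, 4↦5, 5↦7, 6↦4, 7↦6, 8↦1, 9↦10, 10↦10]  zeros at y ∈ {0}
  x = 2: [0↦9, 1↦5, 2↦0, 3↦4, 4↦5, 5↦2, 6↦5, 7↦2, 8↦3, 9↦7, 10↦2]  zeros at y ∈ {2}
  x = 3: [0↦10, 1↦5, 2↦10, 3↦2, 4↦2, 5↦9, 6↦0, 7↦7, 8↦7, 9↦10, 10↦4]  zeros at y ∈ {6}
  x = 4: [0↦9, 1↦7, 2↦4, 3↦10, 4↦2, 5↦1, 6↦6, 7↦5, 8↦8, 9↦3, 10↦0]  zeros at y ∈ {10}
  x = 5: [0↦1, 1↦6, 2↦10, 3↦1, 4↦0, 5↦6, 6↦7, 7↦2, 8↦1, 9↦3, 10↦7]  zeros at y ∈ {4}
  x = 6: [0↦3, 1↦8, 2↦1, 3↦3, 4↦2, 5↦8, 6↦9, 7↦4, 8↦3, 9↦5, 10↦9]  zeros at y ∈ ∅
  x = 7: [0↦10, 1↦8, 2↦5, 3↦0, 4↦3, 5↦2, 6↦7, 7↦6, 8↦9, 9↦4, 10↦1]  zeros at y ∈ {3}
  x = 8: [0↦6, 1↦1, 2↦6, 3↦9, 4↦9, 5↦5, 6↦7, 7↦3, 8↦3, 9↦6, 10↦0]  zeros at y ∈ {10}
  x = 9: [0↦8, 1↦4, 2↦10, 3↦3, 4↦4, 5↦1, 6↦4, 7↦1, 8↦2, 9↦6, 10↦1]  zeros at y ∈ ∅
  x = 10: [0↦0, 1↦1, 2↦1, 3↦10, 4↦5, 5↦7, 6↦4, 7↦6, 8↦1, 9↦10, 10↦10]  zeros at y ∈ {0}
Collecting zeros: affine points = {(0, 10), (1, 0), (2, 2), (3, 6), (4, 10), (5, 4), (7, 3), (8, 10), (10, 0)}.
Total count |C(F_11)_aff| = 9.


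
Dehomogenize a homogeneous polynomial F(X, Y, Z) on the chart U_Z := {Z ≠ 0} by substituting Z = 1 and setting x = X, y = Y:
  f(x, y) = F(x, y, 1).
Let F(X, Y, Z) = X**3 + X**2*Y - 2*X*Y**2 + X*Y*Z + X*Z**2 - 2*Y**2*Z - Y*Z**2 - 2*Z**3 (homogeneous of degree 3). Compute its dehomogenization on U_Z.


f(x, y) = x**3 + x**2*y - 2*x*y**2 + x*y + x - 2*y**2 - y - 2

On U_Z we set Z = 1. Each monomial c·X^i·Y^j·Z^k in F becomes c·x^i·y^j·1^k = c·x^i·y^j.
Substituting Z = 1: F(X, Y, 1) = x**3 + x**2*y - 2*x*y**2 + x*y + x - 2*y**2 - y - 2.
Note: deg(f) ≤ deg(F) = 3; strict inequality happens when F is divisible by Z (lost terms).


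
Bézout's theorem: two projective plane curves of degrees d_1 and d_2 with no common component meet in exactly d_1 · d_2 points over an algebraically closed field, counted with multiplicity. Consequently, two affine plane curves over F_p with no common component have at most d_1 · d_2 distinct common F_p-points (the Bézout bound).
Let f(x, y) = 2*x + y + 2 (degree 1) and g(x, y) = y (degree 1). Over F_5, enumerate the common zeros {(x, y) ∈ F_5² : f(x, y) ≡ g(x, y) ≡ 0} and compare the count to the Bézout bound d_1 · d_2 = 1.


Common zeros: {(4, 0)}; count = 1; Bézout bound = 1.

deg(f) = 1, deg(g) = 1, so Bézout bound = 1.
Scan x ∈ F_5. For each x, list the y ∈ F_5 with f(x, y) ≡ 0 and those with g(x, y) ≡ 0 (mod 5); the common zeros in that column are the intersection.
  x = 0: f ≡ 0 at y ∈ {3}; g ≡ 0 at y ∈ {0}; common: ∅.
  x = 1: f ≡ 0 at y ∈ {1}; g ≡ 0 at y ∈ {0}; common: ∅.
  x = 2: f ≡ 0 at y ∈ {4}; g ≡ 0 at y ∈ {0}; common: ∅.
  x = 3: f ≡ 0 at y ∈ {2}; g ≡ 0 at y ∈ {0}; common: ∅.
  x = 4: f ≡ 0 at y ∈ {0}; g ≡ 0 at y ∈ {0}; common: {0}.
Collecting: common zeros = {(4, 0)}, so the count is 1.
Comparison with the Bézout bound: 1 ≤ 1 = deg(f)·deg(g), as expected for curves with no common component (the bound is attained).


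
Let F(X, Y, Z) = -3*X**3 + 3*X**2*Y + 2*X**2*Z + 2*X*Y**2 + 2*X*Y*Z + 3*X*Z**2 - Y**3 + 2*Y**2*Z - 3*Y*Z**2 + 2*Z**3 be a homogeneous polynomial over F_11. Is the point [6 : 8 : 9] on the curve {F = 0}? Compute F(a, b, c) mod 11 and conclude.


F(6,8,9) ≡ 5 (mod 11); P is NOT on the curve.

Evaluate F(6, 8, 9) term-by-term (mod 11).
  -3*X**3 ↦ -3·216·1·1 = -648
  3*X**2*Y ↦ 3·36·8·1 = 864
  2*X**2*Z ↦ 2·36·1·9 = 648
  2*X*Y**2 ↦ 2·6·64·1 = 768
  2*X*Y*Z ↦ 2·6·8·9 = 864
  3*X*Z**2 ↦ 3·6·1·81 = 1458
  -Y**3 ↦ -1·1·512·1 = -512
  2*Y**2*Z ↦ 2·1·64·9 = 1152
  -3*Y*Z**2 ↦ -3·1·8·81 = -1944
  2*Z**3 ↦ 2·1·1·729 = 1458
Sum: F(6, 8, 9) = (-648) + (864) + (648) + (768) + (864) + (1458) + (-512) + (1152) + (-1944) + (1458) = 4108.
Reducing mod 11: 4108 ≡ 5 (mod 11).
Since F(a, b, c) ≡ 5 ≠ 0 (mod 11), P does NOT lie on the curve.


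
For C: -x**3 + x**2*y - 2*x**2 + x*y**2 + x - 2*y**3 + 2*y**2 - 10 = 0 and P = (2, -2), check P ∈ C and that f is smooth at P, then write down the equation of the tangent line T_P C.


Tangent line at P: -23*x - 36*y - 26 = 0.

Step 1: f(2, -2) = 0, so P lies on C.
Step 2: partial derivatives
  f_x(x, y) = -3*x**2 + 2*x*y - 4*x + y**2 + 1, f_y(x, y) = x**2 + 2*x*y - 6*y**2 + 4*y.
  f_x(P) = -23, f_y(P) = -36 (gradient nonzero, so P is smooth).
Step 3: tangent line at P: -23·(x − 2) + -36·(y − -2) = 0.
Expanding: -23*x - 36*y - 26 = 0.


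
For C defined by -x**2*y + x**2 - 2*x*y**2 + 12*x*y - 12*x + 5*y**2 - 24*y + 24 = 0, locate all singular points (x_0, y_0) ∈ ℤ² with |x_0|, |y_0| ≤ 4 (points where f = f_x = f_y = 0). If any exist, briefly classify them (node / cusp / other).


Singular points: {(2, 2)}; classification: node.

Compute partial derivatives:
  f_x = -2*x*y + 2*x - 2*y**2 + 12*y - 12.
  f_y = -x**2 - 4*x*y + 12*x + 10*y - 24.
Scan x_0 ∈ {−4, ..., 4}. For each x_0, f_y(x_0, y) is a polynomial in y; find its integer roots y ∈ {−4, ..., 4}, then test f_x and f at those candidates.
  x = -4: f_y(-4, y) = 26*y - 88; no integer root y with |y| ≤ 4.
  x = -3: f_y(-3, y) = 22*y - 69; no integer root y with |y| ≤ 4.
  x = -2: f_y(-2, y) = 18*y - 52; no integer root y with |y| ≤ 4.
  x = -1: f_y(-1, y) = 14*y - 37; no integer root y with |y| ≤ 4.
  x = 0: f_y(0, y) = 10*y - 24; no integer root y with |y| ≤ 4.
  x = 1: f_y(1, y) = 6*y - 13; no integer root y with |y| ≤ 4.
  x = 2: f_y(2, y) = 2*y - 4; vanishes at y ∈ {2}. (2, 2): f_x = 0, f = 0 — SINGULAR.
  x = 3: f_y(3, y) = 3 - 2*y; no integer root y with |y| ≤ 4.
  x = 4: f_y(4, y) = 8 - 6*y; no integer root y with |y| ≤ 4.
Only singular point on the grid: (2, 2).
Classify: substitute x = 2 + u, y = 2 + v and expand: f = -u**2*v - u**2 - 2*u*v**2 + v**2.
No constant or linear terms (consistent with a singular point). Quadratic part: -u**2 + v**2. Cubic part: -u**2*v - 2*u*v**2.
The quadratic part v**2 - u**2 = (v − u)(v + u) splits into two distinct linear factors, so there are two distinct tangent lines y − 2 = ±(x − 2) — this is a node (ordinary double point).
Classification: node.


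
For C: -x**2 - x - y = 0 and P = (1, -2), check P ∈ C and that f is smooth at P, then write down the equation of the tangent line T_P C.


Tangent line at P: -3*x - y + 1 = 0.

Step 1: f(1, -2) = 0, so P lies on C.
Step 2: partial derivatives
  f_x(x, y) = -2*x - 1, f_y(x, y) = -1.
  f_x(P) = -3, f_y(P) = -1 (gradient nonzero, so P is smooth).
Step 3: tangent line at P: -3·(x − 1) + -1·(y − -2) = 0.
Expanding: -3*x - y + 1 = 0.


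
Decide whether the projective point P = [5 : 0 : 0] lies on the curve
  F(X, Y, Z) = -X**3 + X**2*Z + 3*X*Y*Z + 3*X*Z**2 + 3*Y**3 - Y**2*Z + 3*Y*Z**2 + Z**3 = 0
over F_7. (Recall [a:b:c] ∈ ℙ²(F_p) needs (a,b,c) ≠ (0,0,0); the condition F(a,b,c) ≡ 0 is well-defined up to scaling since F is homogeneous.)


F(5,0,0) ≡ 1 (mod 7); P is NOT on the curve.

Evaluate F(5, 0, 0) term-by-term (mod 7).
  -X**3 ↦ -1·125·1·1 = -125
  X**2*Z ↦ 1·25·1·0 = 0
  3*X*Y*Z ↦ 3·5·0·0 = 0
  3*X*Z**2 ↦ 3·5·1·0 = 0
  3*Y**3 ↦ 3·1·0·1 = 0
  -Y**2*Z ↦ -1·1·0·0 = 0
  3*Y*Z**2 ↦ 3·1·0·0 = 0
  Z**3 ↦ 1·1·1·0 = 0
Sum: F(5, 0, 0) = (-125) + (0) + (0) + (0) + (0) + (0) + (0) + (0) = -125.
Reducing mod 7: -125 ≡ 1 (mod 7).
Since F(a, b, c) ≡ 1 ≠ 0 (mod 7), P does NOT lie on the curve.


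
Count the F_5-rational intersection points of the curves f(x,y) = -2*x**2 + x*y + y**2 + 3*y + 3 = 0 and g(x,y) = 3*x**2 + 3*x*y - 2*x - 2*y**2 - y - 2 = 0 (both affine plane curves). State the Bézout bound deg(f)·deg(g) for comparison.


Common zeros: {(4, 4)}; count = 1; Bézout bound = 4.

deg(f) = 2, deg(g) = 2, so Bézout bound = 4.
Scan x ∈ F_5. For each x, list the y ∈ F_5 with f(x, y) ≡ 0 and those with g(x, y) ≡ 0 (mod 5); the common zeros in that column are the intersection.
  x = 0: f ≡ 0 at y ∈ ∅; g ≡ 0 at y ∈ {1}; common: ∅.
  x = 1: f ≡ 0 at y ∈ ∅; g ≡ 0 at y ∈ {2, 4}; common: ∅.
  x = 2: f ≡ 0 at y ∈ {0}; g ≡ 0 at y ∈ ∅; common: ∅.
  x = 3: f ≡ 0 at y ∈ {0, 4}; g ≡ 0 at y ∈ {1, 3}; common: ∅.
  x = 4: f ≡ 0 at y ∈ {4}; g ≡ 0 at y ∈ {4}; common: {4}.
Collecting: common zeros = {(4, 4)}, so the count is 1.
Comparison with the Bézout bound: 1 ≤ 4 = deg(f)·deg(g), as expected for curves with no common component (the affine F_5-count falls short of the bound because intersections may lie at infinity, over extension fields, or carry multiplicity).


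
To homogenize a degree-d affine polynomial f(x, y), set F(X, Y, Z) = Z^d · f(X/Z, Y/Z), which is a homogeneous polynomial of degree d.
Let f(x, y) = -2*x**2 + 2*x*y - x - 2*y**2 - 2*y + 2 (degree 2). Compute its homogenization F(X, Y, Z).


F(X, Y, Z) = -2*X**2 + 2*X*Y - X*Z - 2*Y**2 - 2*Y*Z + 2*Z**2

deg(f) = 2.
Substitute x = X/Z, y = Y/Z into f, then multiply by Z^2.
  monomial -2·x^2·y^0 ↦ -2·X^2·Y^0·Z^0.
  monomial 2·x^1·y^1 ↦ 2·X^1·Y^1·Z^0.
  monomial -1·x^1·y^0 ↦ -1·X^1·Y^0·Z^1.
  monomial -2·x^0·y^2 ↦ -2·X^0·Y^2·Z^0.
  monomial -2·x^0·y^1 ↦ -2·X^0·Y^1·Z^1.
  monomial 2·x^0·y^0 ↦ 2·X^0·Y^0·Z^2.
Collecting: F(X, Y, Z) = -2*X**2 + 2*X*Y - X*Z - 2*Y**2 - 2*Y*Z + 2*Z**2.


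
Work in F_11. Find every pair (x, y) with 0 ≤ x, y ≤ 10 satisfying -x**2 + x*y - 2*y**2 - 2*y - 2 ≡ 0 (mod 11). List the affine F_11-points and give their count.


Affine F_11-points: {(3, 0), (3, 6), (4, 2), (4, 10), (6, 3), (6, 10), (8, 0), (8, 3), (9, 2), (9, 7)}; count = 10.

For each of the 121 pairs (x, y) ∈ F_11², evaluate f(x, y) mod 11. Record the zeros.
  x = 0: [0↦9, 1↦5, 2↦8, 3↦7, 4↦2, 5↦4, 6↦2, 7↦7, 8↦8, 9↦5, 10↦9]  zeros at y ∈ ∅
  x = 1: [0↦8, 1↦5, 2↦9, 3↦9, 4↦5, 5↦8, 6↦7, 7↦2, 8↦4, 9↦2, 10↦7]  zeros at y ∈ ∅
  x = 2: [0↦5, 1↦3, 2↦8, 3↦9, 4↦6, 5↦10, 6↦10, 7↦6, 8↦9, 9↦8, 10↦3]  zeros at y ∈ ∅
  x = 3: [0↦0, 1↦10, 2↦5, 3↦7, 4↦5, 5↦10, 6↦0, 7↦8, 8↦1, 9↦1, 10↦8]  zeros at y ∈ {0, 6}
  x = 4: [0↦4, 1↦4, 2↦0, 3↦3, 4↦2, 5↦8, 6↦10, 7↦8, 8↦2, 9↦3, 10↦0]  zeros at y ∈ {2, 10}
  x = 5: [0↦6, 1↦7, 2↦4, 3↦8, 4↦8, 5↦4, 6↦7, 7↦6, 8↦1, 9↦3, 10↦1]  zeros at y ∈ ∅
  x = 6: [0↦6, 1↦8, 2↦6, 3↦0, 4↦1, 5↦9, 6↦2, 7↦2, 8↦9, 9↦1, 10↦0]  zeros at y ∈ {3, 10}
  x = 7: [0↦4, 1↦7, 2↦6, 3↦1, 4↦3, 5↦1, 6↦6, 7↦7, 8↦4, 9↦8, 10↦8]  zeros at y ∈ ∅
  x = 8: [0↦0, 1↦4, 2↦4, 3↦0, 4↦3, 5↦2, 6↦8, 7↦10, 8↦8, 9↦2, 10↦3]  zeros at y ∈ {0, 3}
  x = 9: [0↦5, 1↦10, 2↦0, 3↦8, 4↦1, 5↦1, 6↦8, 7↦0, 8↦10, 9↦5, 10↦7]  zeros at y ∈ {2, 7}
  x = 10: [0↦8, 1↦3, 2↦5, 3↦3, 4↦8, 5↦9, 6↦6, 7↦10, 8↦10, 9↦6, 10↦9]  zeros at y ∈ ∅
Collecting zeros: affine points = {(3, 0), (3, 6), (4, 2), (4, 10), (6, 3), (6, 10), (8, 0), (8, 3), (9, 2), (9, 7)}.
Total count |C(F_11)_aff| = 10.


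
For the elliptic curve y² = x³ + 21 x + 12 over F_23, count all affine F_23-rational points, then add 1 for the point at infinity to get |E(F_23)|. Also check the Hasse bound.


Affine points = {(0, 9), (0, 14), (2, 4), (2, 19), (5, 9), (5, 14), (6, 3), (6, 20), (8, 5), (8, 18), (10, 7), (10, 16), (18, 9), (18, 14), (19, 5), (19, 18), (21, 10), (21, 13), (22, 6), (22, 17)}; affine count = 20; |E(F_23)| = 21.

Discriminant check: Δ ∝ 4a³ + 27b² = 4·21³ + 27·12² = 4·9261 + 27·144 ≡ 15 (mod 23). Nonzero ⇒ E is nonsingular.
For each x ∈ F_23, compute rhs = x³ + 21·x + 12 mod 23, then count y ∈ F_23 with y² ≡ rhs.
  x = 0: rhs = 12, matching y values: 9, 14 (2 points).
  x = 1: rhs = 11, matching y values: none (0 points).
  x = 2: rhs = 16, matching y values: 4, 19 (2 points).
  x = 3: rhs = 10, matching y values: none (0 points).
  x = 4: rhs = 22, matching y values: none (0 points).
  x = 5: rhs = 12, matching y values: 9, 14 (2 points).
  x = 6: rhs = 9, matching y values: 3, 20 (2 points).
  x = 7: rhs = 19, matching y values: none (0 points).
  x = 8: rhs = 2, matching y values: 5, 18 (2 points).
  x = 9: rhs = 10, matching y values: none (0 points).
  x = 10: rhs = 3, matching y values: 7, 16 (2 points).
  x = 11: rhs = 10, matching y values: none (0 points).
  x = 12: rhs = 14, matching y values: none (0 points).
  x = 13: rhs = 21, matching y values: none (0 points).
  x = 14: rhs = 14, matching y values: none (0 points).
  x = 15: rhs = 22, matching y values: none (0 points).
  x = 16: rhs = 5, matching y values: none (0 points).
  x = 17: rhs = 15, matching y values: none (0 points).
  x = 18: rhs = 12, matching y values: 9, 14 (2 points).
  x = 19: rhs = 2, matching y values: 5, 18 (2 points).
  x = 20: rhs = 14, matching y values: none (0 points).
  x = 21: rhs = 8, matching y values: 10, 13 (2 points).
  x = 22: rhs = 13, matching y values: 6, 17 (2 points).
Total affine count: 20.
Full point count |E(F_23)| = 20 + 1 = 21.
Hasse bound: |21 − (23+1)| = |-3| = 3 ≤ 2√23 ≈ 9.5917 ✓.


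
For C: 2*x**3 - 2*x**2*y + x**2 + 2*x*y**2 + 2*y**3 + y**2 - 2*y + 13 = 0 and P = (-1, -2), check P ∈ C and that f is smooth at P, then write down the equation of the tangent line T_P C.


Tangent line at P: 4*x + 24*y + 52 = 0.

Step 1: f(-1, -2) = 0, so P lies on C.
Step 2: partial derivatives
  f_x(x, y) = 6*x**2 - 4*x*y + 2*x + 2*y**2, f_y(x, y) = -2*x**2 + 4*x*y + 6*y**2 + 2*y - 2.
  f_x(P) = 4, f_y(P) = 24 (gradient nonzero, so P is smooth).
Step 3: tangent line at P: 4·(x − -1) + 24·(y − -2) = 0.
Expanding: 4*x + 24*y + 52 = 0.


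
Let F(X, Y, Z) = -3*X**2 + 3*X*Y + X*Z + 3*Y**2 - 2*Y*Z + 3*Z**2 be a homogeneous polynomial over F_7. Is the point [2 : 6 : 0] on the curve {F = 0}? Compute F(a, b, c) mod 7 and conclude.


F(2,6,0) ≡ 6 (mod 7); P is NOT on the curve.

Evaluate F(2, 6, 0) term-by-term (mod 7).
  -3*X**2 ↦ -3·4·1·1 = -12
  3*X*Y ↦ 3·2·6·1 = 36
  X*Z ↦ 1·2·1·0 = 0
  3*Y**2 ↦ 3·1·36·1 = 108
  -2*Y*Z ↦ -2·1·6·0 = 0
  3*Z**2 ↦ 3·1·1·0 = 0
Sum: F(2, 6, 0) = (-12) + (36) + (0) + (108) + (0) + (0) = 132.
Reducing mod 7: 132 ≡ 6 (mod 7).
Since F(a, b, c) ≡ 6 ≠ 0 (mod 7), P does NOT lie on the curve.


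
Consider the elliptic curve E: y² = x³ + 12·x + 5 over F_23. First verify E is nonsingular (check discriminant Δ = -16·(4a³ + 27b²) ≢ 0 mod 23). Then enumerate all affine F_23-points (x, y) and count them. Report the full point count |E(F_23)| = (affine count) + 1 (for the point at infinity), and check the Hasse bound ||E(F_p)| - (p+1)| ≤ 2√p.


Affine points = {(1, 8), (1, 15), (4, 5), (4, 18), (5, 11), (5, 12), (7, 8), (7, 15), (13, 9), (13, 14), (15, 8), (15, 15), (17, 4), (17, 19), (18, 2), (18, 21), (19, 10), (19, 13)}; affine count = 18; |E(F_23)| = 19.

Discriminant check: Δ ∝ 4a³ + 27b² = 4·12³ + 27·5² = 4·1728 + 27·25 ≡ 20 (mod 23). Nonzero ⇒ E is nonsingular.
For each x ∈ F_23, compute rhs = x³ + 12·x + 5 mod 23, then count y ∈ F_23 with y² ≡ rhs.
  x = 0: rhs = 5, matching y values: none (0 points).
  x = 1: rhs = 18, matching y values: 8, 15 (2 points).
  x = 2: rhs = 14, matching y values: none (0 points).
  x = 3: rhs = 22, matching y values: none (0 points).
  x = 4: rhs = 2, matching y values: 5, 18 (2 points).
  x = 5: rhs = 6, matching y values: 11, 12 (2 points).
  x = 6: rhs = 17, matching y values: none (0 points).
  x = 7: rhs = 18, matching y values: 8, 15 (2 points).
  x = 8: rhs = 15, matching y values: none (0 points).
  x = 9: rhs = 14, matching y values: none (0 points).
  x = 10: rhs = 21, matching y values: none (0 points).
  x = 11: rhs = 19, matching y values: none (0 points).
  x = 12: rhs = 14, matching y values: none (0 points).
  x = 13: rhs = 12, matching y values: 9, 14 (2 points).
  x = 14: rhs = 19, matching y values: none (0 points).
  x = 15: rhs = 18, matching y values: 8, 15 (2 points).
  x = 16: rhs = 15, matching y values: none (0 points).
  x = 17: rhs = 16, matching y values: 4, 19 (2 points).
  x = 18: rhs = 4, matching y values: 2, 21 (2 points).
  x = 19: rhs = 8, matching y values: 10, 13 (2 points).
  x = 20: rhs = 11, matching y values: none (0 points).
  x = 21: rhs = 19, matching y values: none (0 points).
  x = 22: rhs = 15, matching y values: none (0 points).
Total affine count: 18.
Full point count |E(F_23)| = 18 + 1 = 19.
Hasse bound: |19 − (23+1)| = |-5| = 5 ≤ 2√23 ≈ 9.5917 ✓.


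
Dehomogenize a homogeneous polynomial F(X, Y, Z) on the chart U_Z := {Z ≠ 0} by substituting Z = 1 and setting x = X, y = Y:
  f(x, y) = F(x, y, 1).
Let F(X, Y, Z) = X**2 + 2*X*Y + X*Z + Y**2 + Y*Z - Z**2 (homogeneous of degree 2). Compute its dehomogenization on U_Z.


f(x, y) = x**2 + 2*x*y + x + y**2 + y - 1

On U_Z we set Z = 1. Each monomial c·X^i·Y^j·Z^k in F becomes c·x^i·y^j·1^k = c·x^i·y^j.
Substituting Z = 1: F(X, Y, 1) = x**2 + 2*x*y + x + y**2 + y - 1.
Note: deg(f) ≤ deg(F) = 2; strict inequality happens when F is divisible by Z (lost terms).


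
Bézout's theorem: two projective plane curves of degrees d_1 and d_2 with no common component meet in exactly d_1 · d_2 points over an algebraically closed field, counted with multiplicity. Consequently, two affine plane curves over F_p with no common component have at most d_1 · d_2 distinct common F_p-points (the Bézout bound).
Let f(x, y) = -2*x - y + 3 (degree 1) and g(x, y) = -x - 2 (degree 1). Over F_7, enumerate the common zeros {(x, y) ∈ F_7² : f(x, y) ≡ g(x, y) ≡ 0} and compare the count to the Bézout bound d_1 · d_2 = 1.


Common zeros: {(5, 0)}; count = 1; Bézout bound = 1.

deg(f) = 1, deg(g) = 1, so Bézout bound = 1.
Scan x ∈ F_7. For each x, list the y ∈ F_7 with f(x, y) ≡ 0 and those with g(x, y) ≡ 0 (mod 7); the common zeros in that column are the intersection.
  x = 0: f ≡ 0 at y ∈ {3}; g ≡ 0 at y ∈ ∅; common: ∅.
  x = 1: f ≡ 0 at y ∈ {1}; g ≡ 0 at y ∈ ∅; common: ∅.
  x = 2: f ≡ 0 at y ∈ {6}; g ≡ 0 at y ∈ ∅; common: ∅.
  x = 3: f ≡ 0 at y ∈ {4}; g ≡ 0 at y ∈ ∅; common: ∅.
  x = 4: f ≡ 0 at y ∈ {2}; g ≡ 0 at y ∈ ∅; common: ∅.
  x = 5: f ≡ 0 at y ∈ {0}; g ≡ 0 at y ∈ {0, 1, 2, 3, 4, 5, 6}; common: {0}.
  x = 6: f ≡ 0 at y ∈ {5}; g ≡ 0 at y ∈ ∅; common: ∅.
Collecting: common zeros = {(5, 0)}, so the count is 1.
Comparison with the Bézout bound: 1 ≤ 1 = deg(f)·deg(g), as expected for curves with no common component (the bound is attained).


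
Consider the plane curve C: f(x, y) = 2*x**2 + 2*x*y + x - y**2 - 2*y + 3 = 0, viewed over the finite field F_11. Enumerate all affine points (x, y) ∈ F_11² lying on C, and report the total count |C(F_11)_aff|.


Affine F_11-points: {(0, 1), (0, 8), (2, 6), (2, 7), (4, 1), (4, 5), (7, 5), (7, 7), (8, 6), (8, 8)}; count = 10.

For each of the 121 pairs (x, y) ∈ F_11², evaluate f(x, y) mod 11. Record the zeros.
  x = 0: [0↦3, 1↦0, 2↦6, 3↦10, 4↦1, 5↦1, 6↦10, 7↦6, 8↦0, 9↦3, 10↦4]  zeros at y ∈ {1, 8}
  x = 1: [0↦6, 1↦5, 2↦2, 3↦8, 4↦1, 5↦3, 6↦3, 7↦1, 8↦8, 9↦2, 10↦5]  zeros at y ∈ ∅
  x = 2: [0↦2, 1↦3, 2↦2, 3↦10, 4↦5, 5↦9, 6↦0, 7↦0, 8↦9, 9↦5, 10↦10]  zeros at y ∈ {6, 7}
  x = 3: [0↦2, 1↦5, 2↦6, 3↦5, 4↦2, 5↦8, 6↦1, 7↦3, 8↦3, 9↦1, 10↦8]  zeros at y ∈ ∅
  x = 4: [0↦6, 1↦0, 2↦3, 3↦4, 4↦3, 5↦0, 6↦6, 7↦10, 8↦1, 9↦1, 10↦10]  zeros at y ∈ {1, 5}
  x = 5: [0↦3, 1↦10, 2↦4, 3↦7, 4↦8, 5↦7, 6↦4, 7↦10, 8↦3, 9↦5, 10↦5]  zeros at y ∈ ∅
  x = 6: [0↦4, 1↦2, 2↦9, 3↦3, 4↦6, 5↦7, 6↦6, 7↦3, 8↦9, 9↦2, 10↦4]  zeros at y ∈ ∅
  x = 7: [0↦9, 1↦9, 2↦7, 3↦3, 4↦8, 5↦0, 6↦1, 7↦0, 8↦8, 9↦3, 10↦7]  zeros at y ∈ {5, 7}
  x = 8: [0↦7, 1↦9, 2↦9, 3↦7, 4↦3, 5↦8, 6↦0, 7↦1, 8↦0, 9↦8, 10↦3]  zeros at y ∈ {6, 8}
  x = 9: [0↦9, 1↦2, 2↦4, 3↦4, 4↦2, 5↦9, 6↦3, 7↦6, 8↦7, 9↦6, 10↦3]  zeros at y ∈ ∅
  x = 10: [0↦4, 1↦10, 2↦3, 3↦5, 4↦5, 5↦3, 6↦10, 7↦4, 8↦7, 9↦8, 10↦7]  zeros at y ∈ ∅
Collecting zeros: affine points = {(0, 1), (0, 8), (2, 6), (2, 7), (4, 1), (4, 5), (7, 5), (7, 7), (8, 6), (8, 8)}.
Total count |C(F_11)_aff| = 10.


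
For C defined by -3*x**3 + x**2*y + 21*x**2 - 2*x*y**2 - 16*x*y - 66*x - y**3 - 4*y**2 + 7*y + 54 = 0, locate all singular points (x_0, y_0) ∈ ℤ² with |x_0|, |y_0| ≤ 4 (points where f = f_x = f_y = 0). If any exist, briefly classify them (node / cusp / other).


Singular points: {(2, -3)}; classification: cusp.

Compute partial derivatives:
  f_x = -9*x**2 + 2*x*y + 42*x - 2*y**2 - 16*y - 66.
  f_y = x**2 - 4*x*y - 16*x - 3*y**2 - 8*y + 7.
Scan x_0 ∈ {−4, ..., 4}. For each x_0, f_y(x_0, y) is a polynomial in y; find its integer roots y ∈ {−4, ..., 4}, then test f_x and f at those candidates.
  x = -4: f_y(-4, y) = -3*y**2 + 8*y + 87; no integer root y with |y| ≤ 4.
  x = -3: f_y(-3, y) = -3*y**2 + 4*y + 64; vanishes at y ∈ {-4}. (-3, -4): f_x = -217 ≠ 0.
  x = -2: f_y(-2, y) = 43 - 3*y**2; no integer root y with |y| ≤ 4.
  x = -1: f_y(-1, y) = -3*y**2 - 4*y + 24; no integer root y with |y| ≤ 4.
  x = 0: f_y(0, y) = -3*y**2 - 8*y + 7; no integer root y with |y| ≤ 4.
  x = 1: f_y(1, y) = -3*y**2 - 12*y - 8; no integer root y with |y| ≤ 4.
  x = 2: f_y(2, y) = -3*y**2 - 16*y - 21; vanishes at y ∈ {-3}. (2, -3): f_x = 0, f = 0 — SINGULAR.
  x = 3: f_y(3, y) = -3*y**2 - 20*y - 32; vanishes at y ∈ {-4}. (3, -4): f_x = -13 ≠ 0.
  x = 4: f_y(4, y) = -3*y**2 - 24*y - 41; no integer root y with |y| ≤ 4.
Only singular point on the grid: (2, -3).
Classify: substitute x = 2 + u, y = -3 + v and expand: f = -3*u**3 + u**2*v - 2*u*v**2 - v**3 + v**2.
No constant or linear terms (consistent with a singular point). Quadratic part: v**2. Cubic part: -3*u**3 + u**2*v - 2*u*v**2 - v**3.
The quadratic part v**2 is a perfect square, so there is a single (double) tangent line v = 0, i.e. y = -3. Restricting the cubic part to that line (v = 0) leaves -3*u**3 ≠ 0, so f is not divisible by v and the branch is v² ≈ 3*u**3 to lowest order — this is a cusp.
Classification: cusp.


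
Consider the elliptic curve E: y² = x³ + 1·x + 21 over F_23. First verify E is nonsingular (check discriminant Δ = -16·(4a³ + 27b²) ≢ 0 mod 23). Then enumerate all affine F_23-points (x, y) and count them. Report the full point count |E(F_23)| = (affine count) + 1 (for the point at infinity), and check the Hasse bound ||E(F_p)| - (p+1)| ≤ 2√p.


Affine points = {(1, 0), (2, 10), (2, 13), (5, 6), (5, 17), (6, 6), (6, 17), (7, 7), (7, 16), (8, 9), (8, 14), (9, 0), (11, 11), (11, 12), (12, 6), (12, 17), (13, 0), (16, 4), (16, 19), (17, 11), (17, 12), (18, 11), (18, 12)}; affine count = 23; |E(F_23)| = 24.

Discriminant check: Δ ∝ 4a³ + 27b² = 4·1³ + 27·21² = 4·1 + 27·441 ≡ 20 (mod 23). Nonzero ⇒ E is nonsingular.
For each x ∈ F_23, compute rhs = x³ + 1·x + 21 mod 23, then count y ∈ F_23 with y² ≡ rhs.
  x = 0: rhs = 21, matching y values: none (0 points).
  x = 1: rhs = 0, matching y values: 0 (1 points).
  x = 2: rhs = 8, matching y values: 10, 13 (2 points).
  x = 3: rhs = 5, matching y values: none (0 points).
  x = 4: rhs = 20, matching y values: none (0 points).
  x = 5: rhs = 13, matching y values: 6, 17 (2 points).
  x = 6: rhs = 13, matching y values: 6, 17 (2 points).
  x = 7: rhs = 3, matching y values: 7, 16 (2 points).
  x = 8: rhs = 12, matching y values: 9, 14 (2 points).
  x = 9: rhs = 0, matching y values: 0 (1 points).
  x = 10: rhs = 19, matching y values: none (0 points).
  x = 11: rhs = 6, matching y values: 11, 12 (2 points).
  x = 12: rhs = 13, matching y values: 6, 17 (2 points).
  x = 13: rhs = 0, matching y values: 0 (1 points).
  x = 14: rhs = 19, matching y values: none (0 points).
  x = 15: rhs = 7, matching y values: none (0 points).
  x = 16: rhs = 16, matching y values: 4, 19 (2 points).
  x = 17: rhs = 6, matching y values: 11, 12 (2 points).
  x = 18: rhs = 6, matching y values: 11, 12 (2 points).
  x = 19: rhs = 22, matching y values: none (0 points).
  x = 20: rhs = 14, matching y values: none (0 points).
  x = 21: rhs = 11, matching y values: none (0 points).
  x = 22: rhs = 19, matching y values: none (0 points).
Total affine count: 23.
Full point count |E(F_23)| = 23 + 1 = 24.
Hasse bound: |24 − (23+1)| = |0| = 0 ≤ 2√23 ≈ 9.5917 ✓.


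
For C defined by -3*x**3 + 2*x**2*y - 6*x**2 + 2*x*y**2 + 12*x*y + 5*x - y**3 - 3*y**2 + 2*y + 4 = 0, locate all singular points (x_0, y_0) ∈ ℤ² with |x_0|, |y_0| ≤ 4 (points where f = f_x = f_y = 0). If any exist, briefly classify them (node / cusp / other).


Singular points: {(-1, -2)}; classification: node.

Compute partial derivatives:
  f_x = -9*x**2 + 4*x*y - 12*x + 2*y**2 + 12*y + 5.
  f_y = 2*x**2 + 4*x*y + 12*x - 3*y**2 - 6*y + 2.
Scan x_0 ∈ {−4, ..., 4}. For each x_0, f_y(x_0, y) is a polynomial in y; find its integer roots y ∈ {−4, ..., 4}, then test f_x and f at those candidates.
  x = -4: f_y(-4, y) = -3*y**2 - 22*y - 14; no integer root y with |y| ≤ 4.
  x = -3: f_y(-3, y) = -3*y**2 - 18*y - 16; no integer root y with |y| ≤ 4.
  x = -2: f_y(-2, y) = -3*y**2 - 14*y - 14; no integer root y with |y| ≤ 4.
  x = -1: f_y(-1, y) = -3*y**2 - 10*y - 8; vanishes at y ∈ {-2}. (-1, -2): f_x = 0, f = 0 — SINGULAR.
  x = 0: f_y(0, y) = -3*y**2 - 6*y + 2; no integer root y with |y| ≤ 4.
  x = 1: f_y(1, y) = -3*y**2 - 2*y + 16; vanishes at y ∈ {2}. (1, 2): f_x = 24 ≠ 0.
  x = 2: f_y(2, y) = -3*y**2 + 2*y + 34; no integer root y with |y| ≤ 4.
  x = 3: f_y(3, y) = -3*y**2 + 6*y + 56; no integer root y with |y| ≤ 4.
  x = 4: f_y(4, y) = -3*y**2 + 10*y + 82; no integer root y with |y| ≤ 4.
Only singular point on the grid: (-1, -2).
Classify: substitute x = -1 + u, y = -2 + v and expand: f = -3*u**3 + 2*u**2*v - u**2 + 2*u*v**2 - v**3 + v**2.
No constant or linear terms (consistent with a singular point). Quadratic part: -u**2 + v**2. Cubic part: -3*u**3 + 2*u**2*v + 2*u*v**2 - v**3.
The quadratic part v**2 - u**2 = (v − u)(v + u) splits into two distinct linear factors, so there are two distinct tangent lines y − -2 = ±(x − -1) — this is a node (ordinary double point).
Classification: node.
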